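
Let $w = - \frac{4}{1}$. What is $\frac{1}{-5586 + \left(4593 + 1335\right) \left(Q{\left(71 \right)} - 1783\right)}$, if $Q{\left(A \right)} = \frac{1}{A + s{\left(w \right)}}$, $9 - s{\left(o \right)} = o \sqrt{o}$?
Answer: $- \frac{18738400}{198161140296333} + \frac{13 i}{198161140296333} \approx -9.4561 \cdot 10^{-8} + 6.5603 \cdot 10^{-14} i$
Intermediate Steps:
$w = -4$ ($w = \left(-4\right) 1 = -4$)
$s{\left(o \right)} = 9 - o^{\frac{3}{2}}$ ($s{\left(o \right)} = 9 - o \sqrt{o} = 9 - o^{\frac{3}{2}}$)
$Q{\left(A \right)} = \frac{1}{9 + A + 8 i}$ ($Q{\left(A \right)} = \frac{1}{A + \left(9 - \left(-4\right)^{\frac{3}{2}}\right)} = \frac{1}{A + \left(9 - - 8 i\right)} = \frac{1}{A + \left(9 + 8 i\right)} = \frac{1}{9 + A + 8 i}$)
$\frac{1}{-5586 + \left(4593 + 1335\right) \left(Q{\left(71 \right)} - 1783\right)} = \frac{1}{-5586 + \left(4593 + 1335\right) \left(\frac{1}{9 + 71 + 8 i} - 1783\right)} = \frac{1}{-5586 + 5928 \left(\frac{1}{80 + 8 i} - 1783\right)} = \frac{1}{-5586 + 5928 \left(\frac{80 - 8 i}{6464} - 1783\right)} = \frac{1}{-5586 + 5928 \left(-1783 + \frac{80 - 8 i}{6464}\right)} = \frac{1}{-5586 - \left(10569624 - \frac{741 \left(80 - 8 i\right)}{808}\right)} = \frac{1}{-10575210 + \frac{741 \left(80 - 8 i\right)}{808}}$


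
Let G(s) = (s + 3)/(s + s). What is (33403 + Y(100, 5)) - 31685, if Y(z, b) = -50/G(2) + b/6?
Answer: 10073/6 ≈ 1678.8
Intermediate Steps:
G(s) = (3 + s)/(2*s) (G(s) = (3 + s)/((2*s)) = (3 + s)*(1/(2*s)) = (3 + s)/(2*s))
Y(z, b) = -40 + b/6 (Y(z, b) = -50*4/(3 + 2) + b/6 = -50/((1/2)*(1/2)*5) + b*(1/6) = -50/5/4 + b/6 = -50*4/5 + b/6 = -40 + b/6)
(33403 + Y(100, 5)) - 31685 = (33403 + (-40 + (1/6)*5)) - 31685 = (33403 + (-40 + 5/6)) - 31685 = (33403 - 235/6) - 31685 = 200183/6 - 31685 = 10073/6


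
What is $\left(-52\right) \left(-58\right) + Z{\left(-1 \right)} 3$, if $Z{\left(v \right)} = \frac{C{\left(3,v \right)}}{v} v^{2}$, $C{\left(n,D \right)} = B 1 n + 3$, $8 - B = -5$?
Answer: $2890$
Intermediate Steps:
$B = 13$ ($B = 8 - -5 = 8 + 5 = 13$)
$C{\left(n,D \right)} = 3 + 13 n$ ($C{\left(n,D \right)} = 13 \cdot 1 n + 3 = 13 n + 3 = 3 + 13 n$)
$Z{\left(v \right)} = 42 v$ ($Z{\left(v \right)} = \frac{3 + 13 \cdot 3}{v} v^{2} = \frac{3 + 39}{v} v^{2} = \frac{42}{v} v^{2} = 42 v$)
$\left(-52\right) \left(-58\right) + Z{\left(-1 \right)} 3 = \left(-52\right) \left(-58\right) + 42 \left(-1\right) 3 = 3016 - 126 = 2890$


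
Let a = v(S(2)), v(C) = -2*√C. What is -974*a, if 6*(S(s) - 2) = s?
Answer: 1948*√21/3 ≈ 2975.6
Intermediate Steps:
S(s) = 2 + s/6
a = -2*√21/3 (a = -2*√(2 + (⅙)*2) = -2*√(2 + ⅓) = -2*√21/3 ≈ -3.0550)
-974*a = -(-1948)*√21/3 = 1948*√21/3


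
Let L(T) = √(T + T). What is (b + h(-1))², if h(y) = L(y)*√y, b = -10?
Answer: (10 + √2)² ≈ 130.28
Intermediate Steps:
L(T) = √2*√T (L(T) = √(2*T) = √2*√T)
h(y) = y*√2 (h(y) = (√2*√y)*√y = y*√2)
(b + h(-1))² = (-10 - √2)²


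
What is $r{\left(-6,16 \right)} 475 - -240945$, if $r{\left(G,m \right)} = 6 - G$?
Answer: $246645$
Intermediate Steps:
$r{\left(-6,16 \right)} 475 - -240945 = \left(6 - -6\right) 475 - -240945 = \left(6 + 6\right) 475 + 240945 = 12 \cdot 475 + 240945 = 5700 + 240945 = 246645$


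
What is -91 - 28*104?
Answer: -3003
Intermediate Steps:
-91 - 28*104 = -91 - 2912 = -3003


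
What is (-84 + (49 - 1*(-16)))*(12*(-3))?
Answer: 684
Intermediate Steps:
(-84 + (49 - 1*(-16)))*(12*(-3)) = (-84 + (49 + 16))*(-36) = (-84 + 65)*(-36) = -19*(-36) = 684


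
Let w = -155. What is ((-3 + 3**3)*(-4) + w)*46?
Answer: -11546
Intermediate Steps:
((-3 + 3**3)*(-4) + w)*46 = ((-3 + 3**3)*(-4) - 155)*46 = ((-3 + 27)*(-4) - 155)*46 = (24*(-4) - 155)*46 = (-96 - 155)*46 = -251*46 = -11546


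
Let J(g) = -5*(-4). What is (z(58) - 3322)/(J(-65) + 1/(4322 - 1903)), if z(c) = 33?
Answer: -7956091/48381 ≈ -164.45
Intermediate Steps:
J(g) = 20
(z(58) - 3322)/(J(-65) + 1/(4322 - 1903)) = (33 - 3322)/(20 + 1/(4322 - 1903)) = -3289/(20 + 1/2419) = -3289/48381/2419 = -3289*2419/48381 = -7956091/48381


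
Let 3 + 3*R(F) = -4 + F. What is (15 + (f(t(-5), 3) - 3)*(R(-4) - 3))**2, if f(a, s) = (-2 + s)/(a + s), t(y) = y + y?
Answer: 570025/441 ≈ 1292.6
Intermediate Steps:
R(F) = -7/3 + F/3 (R(F) = -1 + (-4 + F)/3 = -1 + (-4/3 + F/3) = -7/3 + F/3)
t(y) = 2*y
f(a, s) = (-2 + s)/(a + s)
(15 + (f(t(-5), 3) - 3)*(R(-4) - 3))**2 = (15 + ((-2 + 3)/(2*(-5) + 3) - 3)*((-7/3 + (1/3)*(-4)) - 3))**2 = (15 + (1/(-10 + 3) - 3)*((-7/3 - 4/3) - 3))**2 = (15 + (1/(-7) - 3)*(-11/3 - 3))**2 = (15 + (-1/7*1 - 3)*(-20/3))**2 = (15 + (-1/7 - 3)*(-20/3))**2 = (15 - 22/7*(-20/3))**2 = (15 + 440/21)**2 = (755/21)**2 = 570025/441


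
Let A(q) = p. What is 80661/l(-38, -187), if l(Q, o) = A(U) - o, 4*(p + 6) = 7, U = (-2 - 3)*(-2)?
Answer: 322644/731 ≈ 441.37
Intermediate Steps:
U = 10 (U = -5*(-2) = 10)
p = -17/4 (p = -6 + (¼)*7 = -6 + 7/4 = -17/4 ≈ -4.2500)
A(q) = -17/4
l(Q, o) = -17/4 - o
80661/l(-38, -187) = 80661/(-17/4 - 1*(-187)) = 80661/(-17/4 + 187) = 80661/(731/4) = 80661*(4/731) = 322644/731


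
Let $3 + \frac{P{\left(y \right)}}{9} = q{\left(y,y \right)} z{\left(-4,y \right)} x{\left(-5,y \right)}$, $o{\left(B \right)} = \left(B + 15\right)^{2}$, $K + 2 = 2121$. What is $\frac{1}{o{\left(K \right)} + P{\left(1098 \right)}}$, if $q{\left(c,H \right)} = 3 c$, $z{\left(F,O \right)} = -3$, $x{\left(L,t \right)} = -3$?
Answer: $\frac{1}{4820743} \approx 2.0744 \cdot 10^{-7}$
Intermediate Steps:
$K = 2119$ ($K = -2 + 2121 = 2119$)
$o{\left(B \right)} = \left(15 + B\right)^{2}$
$P{\left(y \right)} = -27 + 243 y$ ($P{\left(y \right)} = -27 + 9 \cdot 3 y \left(-3\right) \left(-3\right) = -27 + 9 - 9 y \left(-3\right) = -27 + 9 \cdot 27 y = -27 + 243 y$)
$\frac{1}{o{\left(K \right)} + P{\left(1098 \right)}} = \frac{1}{\left(15 + 2119\right)^{2} + \left(-27 + 243 \cdot 1098\right)} = \frac{1}{2134^{2} + \left(-27 + 266814\right)} = \frac{1}{4553956 + 266787} = \frac{1}{4820743}$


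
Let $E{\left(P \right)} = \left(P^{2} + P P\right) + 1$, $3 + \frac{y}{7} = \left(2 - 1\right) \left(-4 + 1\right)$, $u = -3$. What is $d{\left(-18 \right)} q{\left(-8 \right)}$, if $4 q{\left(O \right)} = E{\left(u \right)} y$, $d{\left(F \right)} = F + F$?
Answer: $7182$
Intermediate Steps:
$d{\left(F \right)} = 2 F$
$y = -42$ ($y = -21 + 7 \left(2 - 1\right) \left(-4 + 1\right) = -21 + 7 \cdot 1 \left(-3\right) = -21 + 7 \left(-3\right) = -21 - 21 = -42$)
$E{\left(P \right)} = 1 + 2 P^{2}$ ($E{\left(P \right)} = \left(P^{2} + P^{2}\right) + 1 = 2 P^{2} + 1 = 1 + 2 P^{2}$)
$q{\left(O \right)} = - \frac{399}{2}$ ($q{\left(O \right)} = \frac{\left(1 + 2 \left(-3\right)^{2}\right) \left(-42\right)}{4} = \frac{\left(1 + 2 \cdot 9\right) \left(-42\right)}{4} = \frac{\left(1 + 18\right) \left(-42\right)}{4} = \frac{19 \left(-42\right)}{4} = \frac{1}{4} \left(-798\right) = - \frac{399}{2}$)
$d{\left(-18 \right)} q{\left(-8 \right)} = 2 \left(-18\right) \left(- \frac{399}{2}\right) = \left(-36\right) \left(- \frac{399}{2}\right) = 7182$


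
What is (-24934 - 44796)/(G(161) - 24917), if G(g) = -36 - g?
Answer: 34865/12557 ≈ 2.7765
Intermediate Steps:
(-24934 - 44796)/(G(161) - 24917) = (-24934 - 44796)/((-36 - 1*161) - 24917) = -69730/((-36 - 161) - 24917) = -69730/(-197 - 24917) = -69730/(-25114) = -69730*(-1/25114) = 34865/12557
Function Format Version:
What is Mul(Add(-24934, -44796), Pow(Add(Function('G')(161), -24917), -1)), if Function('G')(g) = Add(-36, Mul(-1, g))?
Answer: Rational(34865, 12557) ≈ 2.7765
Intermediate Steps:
Mul(Add(-24934, -44796), Pow(Add(Function('G')(161), -24917), -1)) = Mul(Add(-24934, -44796), Pow(Add(Add(-36, Mul(-1, 161)), -24917), -1)) = Mul(-69730, Pow(Add(Add(-36, -161), -24917), -1)) = Mul(-69730, Pow(Add(-197, -24917), -1)) = Mul(-69730, Pow(-25114, -1)) = Mul(-69730, Rational(-1, 25114)) = Rational(34865, 12557)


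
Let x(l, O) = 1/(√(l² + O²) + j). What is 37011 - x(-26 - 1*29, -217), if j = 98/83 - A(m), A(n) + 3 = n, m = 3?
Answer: 6388574972648/172612871 - 6889*√50114/345225742 ≈ 37011.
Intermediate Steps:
A(n) = -3 + n
j = 98/83 (j = 98/83 - (-3 + 3) = 98*(1/83) - 1*0 = 98/83 + 0 = 98/83 ≈ 1.1807)
x(l, O) = 1/(98/83 + √(O² + l²)) (x(l, O) = 1/(√(l² + O²) + 98/83) = 1/(√(O² + l²) + 98/83) = 1/(98/83 + √(O² + l²)))
37011 - x(-26 - 1*29, -217) = 37011 - 83/(98 + 83*√((-217)² + (-26 - 1*29)²)) = 37011 - 83/(98 + 83*√(47089 + (-26 - 29)²)) = 37011 - 83/(98 + 83*√(47089 + (-55)²)) = 37011 - 83/(98 + 83*√(47089 + 3025)) = 37011 - 83/(98 + 83*√50114)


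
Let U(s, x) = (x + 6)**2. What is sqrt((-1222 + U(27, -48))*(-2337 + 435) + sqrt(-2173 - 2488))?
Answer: sqrt(-1030884 + I*sqrt(4661)) ≈ 0.034 + 1015.3*I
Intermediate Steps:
U(s, x) = (6 + x)**2
sqrt((-1222 + U(27, -48))*(-2337 + 435) + sqrt(-2173 - 2488)) = sqrt((-1222 + (6 - 48)**2)*(-2337 + 435) + sqrt(-2173 - 2488)) = sqrt((-1222 + (-42)**2)*(-1902) + sqrt(-4661)) = sqrt((-1222 + 1764)*(-1902) + I*sqrt(4661)) = sqrt(542*(-1902) + I*sqrt(4661)) = sqrt(-1030884 + I*sqrt(4661))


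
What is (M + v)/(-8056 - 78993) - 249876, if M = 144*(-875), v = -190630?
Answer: -21751139294/87049 ≈ -2.4987e+5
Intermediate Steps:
M = -126000
(M + v)/(-8056 - 78993) - 249876 = (-126000 - 190630)/(-8056 - 78993) - 249876 = -316630/(-87049) - 249876 = -316630*(-1/87049) - 249876 = 316630/87049 - 249876 = -21751139294/87049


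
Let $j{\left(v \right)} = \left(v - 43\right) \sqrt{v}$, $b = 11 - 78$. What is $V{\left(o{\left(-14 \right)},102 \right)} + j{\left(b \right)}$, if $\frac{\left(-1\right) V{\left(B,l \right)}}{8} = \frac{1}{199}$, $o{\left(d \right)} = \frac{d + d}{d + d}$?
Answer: $- \frac{8}{199} - 110 i \sqrt{67} \approx -0.040201 - 900.39 i$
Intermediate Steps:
$o{\left(d \right)} = 1$ ($o{\left(d \right)} = \frac{2 d}{2 d} = 2 d \frac{1}{2 d} = 1$)
$V{\left(B,l \right)} = - \frac{8}{199}$
$b = -67$ ($b = 11 - 78 = -67$)
$j{\left(v \right)} = \sqrt{v} \left(-43 + v\right)$ ($j{\left(v \right)} = \left(-43 + v\right) \sqrt{v} = \sqrt{v} \left(-43 + v\right)$)
$V{\left(o{\left(-14 \right)},102 \right)} + j{\left(b \right)} = - \frac{8}{199} + \sqrt{-67} \left(-43 - 67\right) = - \frac{8}{199} + i \sqrt{67} \left(-110\right) = - \frac{8}{199} - 110 i \sqrt{67}$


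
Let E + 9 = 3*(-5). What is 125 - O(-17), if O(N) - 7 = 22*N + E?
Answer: 516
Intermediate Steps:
E = -24 (E = -9 + 3*(-5) = -9 - 15 = -24)
O(N) = -17 + 22*N (O(N) = 7 + (22*N - 24) = 7 + (-24 + 22*N) = -17 + 22*N)
125 - O(-17) = 125 - (-17 + 22*(-17)) = 125 - (-17 - 374) = 125 - 1*(-391) = 125 + 391 = 516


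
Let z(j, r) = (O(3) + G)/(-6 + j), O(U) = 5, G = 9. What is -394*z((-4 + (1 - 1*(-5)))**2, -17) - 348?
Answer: 2410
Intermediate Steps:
z(j, r) = 14/(-6 + j) (z(j, r) = (5 + 9)/(-6 + j) = 14/(-6 + j))
-394*z((-4 + (1 - 1*(-5)))**2, -17) - 348 = -5516/(-6 + (-4 + (1 - 1*(-5)))**2) - 348 = -5516/(-6 + (-4 + (1 + 5))**2) - 348 = -5516/(-6 + (-4 + 6)**2) - 348 = -5516/(-6 + 2**2) - 348 = -5516/(-6 + 4) - 348 = -5516/(-2) - 348 = -5516*(-1)/2 - 348 = -394*(-7) - 348 = 2758 - 348 = 2410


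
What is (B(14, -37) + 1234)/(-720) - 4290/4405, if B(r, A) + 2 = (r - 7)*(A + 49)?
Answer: -444289/158580 ≈ -2.8017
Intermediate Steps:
B(r, A) = -2 + (-7 + r)*(49 + A) (B(r, A) = -2 + (r - 7)*(A + 49) = -2 + (-7 + r)*(49 + A))
(B(14, -37) + 1234)/(-720) - 4290/4405 = ((-345 - 7*(-37) + 49*14 - 37*14) + 1234)/(-720) - 4290/4405 = ((-345 + 259 + 686 - 518) + 1234)*(-1/720) - 4290*1/4405 = (82 + 1234)*(-1/720) - 858/881 = 1316*(-1/720) - 858/881 = -329/180 - 858/881 = -444289/158580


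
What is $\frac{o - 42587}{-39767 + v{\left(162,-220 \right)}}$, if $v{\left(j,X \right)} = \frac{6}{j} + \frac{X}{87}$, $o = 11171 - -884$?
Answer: $\frac{351567}{457934} \approx 0.76772$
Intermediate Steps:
$o = 12055$ ($o = 11171 + 884 = 12055$)
$v{\left(j,X \right)} = \frac{6}{j} + \frac{X}{87}$ ($v{\left(j,X \right)} = \frac{6}{j} + X \frac{1}{87} = \frac{6}{j} + \frac{X}{87}$)
$\frac{o - 42587}{-39767 + v{\left(162,-220 \right)}} = \frac{12055 - 42587}{-39767 + \left(\frac{6}{162} + \frac{1}{87} \left(-220\right)\right)} = - \frac{30532}{-39767 + \left(6 \cdot \frac{1}{162} - \frac{220}{87}\right)} = - \frac{30532}{-39767 + \left(\frac{1}{27} - \frac{220}{87}\right)} = - \frac{30532}{-39767 - \frac{1951}{783}} = - \frac{30532}{- \frac{31139512}{783}} = \left(-30532\right) \left(- \frac{783}{31139512}\right) = \frac{351567}{457934}$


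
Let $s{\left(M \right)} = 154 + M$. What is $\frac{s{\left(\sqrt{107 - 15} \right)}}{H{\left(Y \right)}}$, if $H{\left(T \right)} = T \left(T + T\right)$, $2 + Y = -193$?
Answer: $\frac{77}{38025} + \frac{\sqrt{23}}{38025} \approx 0.0021511$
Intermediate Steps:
$Y = -195$ ($Y = -2 - 193 = -195$)
$H{\left(T \right)} = 2 T^{2}$ ($H{\left(T \right)} = T 2 T = 2 T^{2}$)
$\frac{s{\left(\sqrt{107 - 15} \right)}}{H{\left(Y \right)}} = \frac{154 + \sqrt{107 - 15}}{2 \left(-195\right)^{2}} = \frac{154 + \sqrt{92}}{2 \cdot 38025} = \frac{154 + 2 \sqrt{23}}{76050} = \left(154 + 2 \sqrt{23}\right) \frac{1}{76050} = \frac{77}{38025} + \frac{\sqrt{23}}{38025}$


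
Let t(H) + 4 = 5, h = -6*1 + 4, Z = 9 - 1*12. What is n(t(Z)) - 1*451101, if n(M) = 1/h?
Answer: -902203/2 ≈ -4.5110e+5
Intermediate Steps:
Z = -3 (Z = 9 - 12 = -3)
h = -2 (h = -6 + 4 = -2)
t(H) = 1 (t(H) = -4 + 5 = 1)
n(M) = -½ (n(M) = 1/(-2) = -½)
n(t(Z)) - 1*451101 = -½ - 1*451101 = -½ - 451101 = -902203/2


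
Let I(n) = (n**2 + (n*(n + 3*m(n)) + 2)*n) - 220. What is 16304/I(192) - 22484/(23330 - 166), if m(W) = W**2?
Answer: -5738987048105/5912579734391 ≈ -0.97064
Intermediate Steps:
I(n) = -220 + n**2 + n*(2 + n*(n + 3*n**2)) (I(n) = (n**2 + (n*(n + 3*n**2) + 2)*n) - 220 = (n**2 + (2 + n*(n + 3*n**2))*n) - 220 = (n**2 + n*(2 + n*(n + 3*n**2))) - 220 = -220 + n**2 + n*(2 + n*(n + 3*n**2)))
16304/I(192) - 22484/(23330 - 166) = 16304/(-220 + 192**2 + 192**3 + 2*192 + 3*192**4) - 22484/(23330 - 166) = 16304/(-220 + 36864 + 7077888 + 384 + 3*1358954496) - 22484/23164 = 16304/(-220 + 36864 + 7077888 + 384 + 4076863488) - 22484*1/23164 = 16304/4083978404 - 5621/5791 = 16304*(1/4083978404) - 5621/5791 = 4076/1020994601 - 5621/5791 = -5738987048105/5912579734391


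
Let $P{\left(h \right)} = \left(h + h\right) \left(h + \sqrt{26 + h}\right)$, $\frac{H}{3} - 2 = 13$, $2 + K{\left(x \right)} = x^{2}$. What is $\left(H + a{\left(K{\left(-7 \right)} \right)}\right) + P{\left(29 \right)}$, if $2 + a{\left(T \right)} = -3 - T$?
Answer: $1675 + 58 \sqrt{55} \approx 2105.1$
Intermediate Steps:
$K{\left(x \right)} = -2 + x^{2}$
$H = 45$ ($H = 6 + 3 \cdot 13 = 6 + 39 = 45$)
$a{\left(T \right)} = -5 - T$ ($a{\left(T \right)} = -2 - \left(3 + T\right) = -5 - T$)
$P{\left(h \right)} = 2 h \left(h + \sqrt{26 + h}\right)$
$\left(H + a{\left(K{\left(-7 \right)} \right)}\right) + P{\left(29 \right)} = \left(45 - 52\right) + 2 \cdot 29 \left(29 + \sqrt{26 + 29}\right) = \left(45 - 52\right) + 2 \cdot 29 \left(29 + \sqrt{55}\right) = \left(45 - 52\right) + \left(1682 + 58 \sqrt{55}\right) = -7 + \left(1682 + 58 \sqrt{55}\right) = 1675 + 58 \sqrt{55}$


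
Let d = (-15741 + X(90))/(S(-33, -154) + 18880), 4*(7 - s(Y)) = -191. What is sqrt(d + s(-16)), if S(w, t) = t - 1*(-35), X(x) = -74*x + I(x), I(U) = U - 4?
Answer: sqrt(75407944639)/37522 ≈ 7.3185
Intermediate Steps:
I(U) = -4 + U
X(x) = -4 - 73*x (X(x) = -74*x + (-4 + x) = -4 - 73*x)
S(w, t) = 35 + t (S(w, t) = t + 35 = 35 + t)
s(Y) = 219/4 (s(Y) = 7 - 1/4*(-191) = 7 + 191/4 = 219/4)
d = -22315/18761 (d = (-15741 + (-4 - 73*90))/((35 - 154) + 18880) = (-15741 + (-4 - 6570))/(-119 + 18880) = (-15741 - 6574)/18761 = -22315*1/18761 = -22315/18761 ≈ -1.1894)
sqrt(d + s(-16)) = sqrt(-22315/18761 + 219/4) = sqrt(4019399/75044) = sqrt(75407944639)/37522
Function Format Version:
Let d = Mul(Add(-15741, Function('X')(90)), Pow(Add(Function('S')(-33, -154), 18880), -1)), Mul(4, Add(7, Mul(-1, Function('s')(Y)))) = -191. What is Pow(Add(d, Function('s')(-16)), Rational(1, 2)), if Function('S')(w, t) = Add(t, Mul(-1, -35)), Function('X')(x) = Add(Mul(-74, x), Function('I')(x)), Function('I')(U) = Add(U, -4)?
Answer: Mul(Rational(1, 37522), Pow(75407944639, Rational(1, 2))) ≈ 7.3185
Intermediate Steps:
Function('I')(U) = Add(-4, U)
Function('X')(x) = Add(-4, Mul(-73, x)) (Function('X')(x) = Add(Mul(-74, x), Add(-4, x)) = Add(-4, Mul(-73, x)))
Function('S')(w, t) = Add(35, t) (Function('S')(w, t) = Add(t, 35) = Add(35, t))
Function('s')(Y) = Rational(219, 4) (Function('s')(Y) = Add(7, Mul(Rational(-1, 4), -191)) = Add(7, Rational(191, 4)) = Rational(219, 4))
d = Rational(-22315, 18761) (d = Mul(Add(-15741, Add(-4, Mul(-73, 90))), Pow(Add(Add(35, -154), 18880), -1)) = Mul(Add(-15741, Add(-4, -6570)), Pow(Add(-119, 18880), -1)) = Mul(Add(-15741, -6574), Pow(18761, -1)) = Mul(-22315, Rational(1, 18761)) = Rational(-22315, 18761) ≈ -1.1894)
Pow(Add(d, Function('s')(-16)), Rational(1, 2)) = Pow(Add(Rational(-22315, 18761), Rational(219, 4)), Rational(1, 2)) = Pow(Rational(4019399, 75044), Rational(1, 2)) = Mul(Rational(1, 37522), Pow(75407944639, Rational(1, 2)))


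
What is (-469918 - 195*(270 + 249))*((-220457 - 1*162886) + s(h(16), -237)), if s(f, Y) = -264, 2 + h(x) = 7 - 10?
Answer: 219086780661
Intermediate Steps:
h(x) = -5 (h(x) = -2 + (7 - 10) = -2 - 3 = -5)
(-469918 - 195*(270 + 249))*((-220457 - 1*162886) + s(h(16), -237)) = (-469918 - 195*(270 + 249))*((-220457 - 1*162886) - 264) = (-469918 - 195*519)*((-220457 - 162886) - 264) = (-469918 - 101205)*(-383343 - 264) = -571123*(-383607) = 219086780661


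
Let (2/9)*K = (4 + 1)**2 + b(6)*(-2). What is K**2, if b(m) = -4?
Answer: 88209/4 ≈ 22052.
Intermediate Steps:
K = 297/2 (K = 9*((4 + 1)**2 - 4*(-2))/2 = 9*(5**2 + 8)/2 = 9*(25 + 8)/2 = (9/2)*33 = 297/2 ≈ 148.50)
K**2 = (297/2)**2 = 88209/4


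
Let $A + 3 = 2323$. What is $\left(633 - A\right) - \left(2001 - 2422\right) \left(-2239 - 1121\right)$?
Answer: $-1416247$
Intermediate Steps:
$A = 2320$ ($A = -3 + 2323 = 2320$)
$\left(633 - A\right) - \left(2001 - 2422\right) \left(-2239 - 1121\right) = \left(633 - 2320\right) - \left(2001 - 2422\right) \left(-2239 - 1121\right) = \left(633 - 2320\right) - \left(-421\right) \left(-3360\right) = -1687 - 1414560 = -1416247$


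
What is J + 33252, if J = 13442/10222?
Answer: 169957693/5111 ≈ 33253.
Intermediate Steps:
J = 6721/5111 (J = 13442*(1/10222) = 6721/5111 ≈ 1.3150)
J + 33252 = 6721/5111 + 33252 = 169957693/5111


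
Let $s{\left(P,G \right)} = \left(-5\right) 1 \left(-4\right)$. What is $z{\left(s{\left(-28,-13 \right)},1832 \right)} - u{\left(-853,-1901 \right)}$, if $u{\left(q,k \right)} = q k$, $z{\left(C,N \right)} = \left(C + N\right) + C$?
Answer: $-1619681$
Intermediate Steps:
$s{\left(P,G \right)} = 20$ ($s{\left(P,G \right)} = \left(-5\right) \left(-4\right) = 20$)
$z{\left(C,N \right)} = N + 2 C$
$u{\left(q,k \right)} = k q$
$z{\left(s{\left(-28,-13 \right)},1832 \right)} - u{\left(-853,-1901 \right)} = \left(1832 + 2 \cdot 20\right) - \left(-1901\right) \left(-853\right) = \left(1832 + 40\right) - 1621553 = 1872 - 1621553 = -1619681$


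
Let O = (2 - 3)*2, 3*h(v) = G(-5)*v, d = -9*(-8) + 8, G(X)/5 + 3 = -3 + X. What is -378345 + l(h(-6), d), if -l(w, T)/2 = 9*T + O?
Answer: -379781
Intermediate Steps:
G(X) = -30 + 5*X (G(X) = -15 + 5*(-3 + X) = -15 + (-15 + 5*X) = -30 + 5*X)
d = 80 (d = 72 + 8 = 80)
h(v) = -55*v/3 (h(v) = ((-30 + 5*(-5))*v)/3 = ((-30 - 25)*v)/3 = (-55*v)/3 = -55*v/3)
O = -2 (O = -1*2 = -2)
l(w, T) = 4 - 18*T (l(w, T) = -2*(9*T - 2) = -2*(-2 + 9*T) = 4 - 18*T)
-378345 + l(h(-6), d) = -378345 + (4 - 18*80) = -378345 + (4 - 1440) = -378345 - 1436 = -379781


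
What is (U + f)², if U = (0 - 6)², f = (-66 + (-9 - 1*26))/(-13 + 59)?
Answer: 2418025/2116 ≈ 1142.7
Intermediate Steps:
f = -101/46 (f = (-66 + (-9 - 26))/46 = (-66 - 35)*(1/46) = -101*1/46 = -101/46 ≈ -2.1957)
U = 36 (U = (-6)² = 36)
(U + f)² = (36 - 101/46)² = (1555/46)² = 2418025/2116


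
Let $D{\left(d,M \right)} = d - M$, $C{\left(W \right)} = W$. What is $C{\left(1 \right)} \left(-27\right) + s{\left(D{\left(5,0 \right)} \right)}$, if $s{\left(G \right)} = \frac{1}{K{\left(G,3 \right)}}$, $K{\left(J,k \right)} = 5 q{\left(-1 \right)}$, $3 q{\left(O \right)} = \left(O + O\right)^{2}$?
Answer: $- \frac{537}{20} \approx -26.85$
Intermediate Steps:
$q{\left(O \right)} = \frac{4 O^{2}}{3}$ ($q{\left(O \right)} = \frac{\left(O + O\right)^{2}}{3} = \frac{\left(2 O\right)^{2}}{3} = \frac{4 O^{2}}{3}$)
$K{\left(J,k \right)} = \frac{20}{3}$ ($K{\left(J,k \right)} = 5 \frac{4 \left(-1\right)^{2}}{3} = 5 \cdot \frac{4}{3} \cdot 1 = 5 \cdot \frac{4}{3} = \frac{20}{3}$)
$s{\left(G \right)} = \frac{3}{20}$ ($s{\left(G \right)} = \frac{1}{\frac{20}{3}} = \frac{3}{20}$)
$C{\left(1 \right)} \left(-27\right) + s{\left(D{\left(5,0 \right)} \right)} = 1 \left(-27\right) + \frac{3}{20} = -27 + \frac{3}{20} = - \frac{537}{20}$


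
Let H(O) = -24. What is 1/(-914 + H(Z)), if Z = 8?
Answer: -1/938 ≈ -0.0010661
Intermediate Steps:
1/(-914 + H(Z)) = 1/(-914 - 24) = 1/(-938) = -1/938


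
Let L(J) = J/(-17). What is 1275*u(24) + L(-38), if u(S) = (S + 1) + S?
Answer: 1062113/17 ≈ 62477.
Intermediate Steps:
u(S) = 1 + 2*S (u(S) = (1 + S) + S = 1 + 2*S)
L(J) = -J/17 (L(J) = J*(-1/17) = -J/17)
1275*u(24) + L(-38) = 1275*(1 + 2*24) - 1/17*(-38) = 1275*(1 + 48) + 38/17 = 1275*49 + 38/17 = 62475 + 38/17 = 1062113/17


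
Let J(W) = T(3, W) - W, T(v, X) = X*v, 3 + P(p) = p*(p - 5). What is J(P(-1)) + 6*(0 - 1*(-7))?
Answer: 48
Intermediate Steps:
P(p) = -3 + p*(-5 + p) (P(p) = -3 + p*(p - 5) = -3 + p*(-5 + p))
J(W) = 2*W (J(W) = W*3 - W = 3*W - W = 2*W)
J(P(-1)) + 6*(0 - 1*(-7)) = 2*(-3 + (-1)² - 5*(-1)) + 6*(0 - 1*(-7)) = 2*(-3 + 1 + 5) + 6*(0 + 7) = 2*3 + 6*7 = 6 + 42 = 48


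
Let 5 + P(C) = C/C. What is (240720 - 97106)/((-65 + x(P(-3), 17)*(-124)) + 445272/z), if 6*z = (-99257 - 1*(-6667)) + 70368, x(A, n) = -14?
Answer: 1595695154/17230665 ≈ 92.608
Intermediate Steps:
P(C) = -4 (P(C) = -5 + C/C = -5 + 1 = -4)
z = -11111/3 (z = ((-99257 - 1*(-6667)) + 70368)/6 = ((-99257 + 6667) + 70368)/6 = (-92590 + 70368)/6 = (⅙)*(-22222) = -11111/3 ≈ -3703.7)
(240720 - 97106)/((-65 + x(P(-3), 17)*(-124)) + 445272/z) = (240720 - 97106)/((-65 - 14*(-124)) + 445272/(-11111/3)) = 143614/((-65 + 1736) + 445272*(-3/11111)) = 143614/(1671 - 1335816/11111) = 143614/(17230665/11111) = 143614*(11111/17230665) = 1595695154/17230665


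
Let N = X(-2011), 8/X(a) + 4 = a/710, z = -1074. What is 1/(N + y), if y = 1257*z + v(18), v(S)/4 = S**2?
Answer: -4851/6542656102 ≈ -7.4144e-7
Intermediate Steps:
v(S) = 4*S**2
X(a) = 8/(-4 + a/710)
N = -5680/4851 (N = 5680/(-2840 - 2011) = 5680/(-4851) = 5680*(-1/4851) = -5680/4851 ≈ -1.1709)
y = -1348722 (y = 1257*(-1074) + 4*18**2 = -1350018 + 4*324 = -1350018 + 1296 = -1348722)
1/(N + y) = 1/(-5680/4851 - 1348722) = 1/(-6542656102/4851) = -4851/6542656102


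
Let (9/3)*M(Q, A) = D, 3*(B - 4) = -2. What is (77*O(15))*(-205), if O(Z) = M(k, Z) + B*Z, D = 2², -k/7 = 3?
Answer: -2430890/3 ≈ -8.1030e+5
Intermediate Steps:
B = 10/3 (B = 4 + (⅓)*(-2) = 4 - ⅔ = 10/3 ≈ 3.3333)
k = -21 (k = -7*3 = -21)
D = 4
M(Q, A) = 4/3 (M(Q, A) = (⅓)*4 = 4/3)
O(Z) = 4/3 + 10*Z/3
(77*O(15))*(-205) = (77*(4/3 + (10/3)*15))*(-205) = (77*(4/3 + 50))*(-205) = (77*(154/3))*(-205) = (11858/3)*(-205) = -2430890/3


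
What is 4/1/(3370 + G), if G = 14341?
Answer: 70844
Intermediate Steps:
4/1/(3370 + G) = 4/1/(3370 + 14341) = 4/1/17711 = 4/(1/17711) = 17711*4 = 70844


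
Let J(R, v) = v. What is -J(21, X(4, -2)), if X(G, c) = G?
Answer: -4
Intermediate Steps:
-J(21, X(4, -2)) = -1*4 = -4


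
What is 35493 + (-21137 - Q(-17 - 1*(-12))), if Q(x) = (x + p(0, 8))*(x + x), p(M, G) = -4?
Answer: 14266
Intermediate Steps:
Q(x) = 2*x*(-4 + x) (Q(x) = (x - 4)*(x + x) = (-4 + x)*(2*x) = 2*x*(-4 + x))
35493 + (-21137 - Q(-17 - 1*(-12))) = 35493 + (-21137 - 2*(-17 - 1*(-12))*(-4 + (-17 - 1*(-12)))) = 35493 + (-21137 - 2*(-17 + 12)*(-4 + (-17 + 12))) = 35493 + (-21137 - 2*(-5)*(-4 - 5)) = 35493 + (-21137 - 2*(-5)*(-9)) = 35493 + (-21137 - 1*90) = 35493 + (-21137 - 90) = 35493 - 21227 = 14266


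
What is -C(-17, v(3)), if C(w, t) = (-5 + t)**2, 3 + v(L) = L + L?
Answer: -4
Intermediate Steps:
v(L) = -3 + 2*L (v(L) = -3 + (L + L) = -3 + 2*L)
-C(-17, v(3)) = -(-5 + (-3 + 2*3))**2 = -(-5 + (-3 + 6))**2 = -(-5 + 3)**2 = -1*(-2)**2 = -1*4 = -4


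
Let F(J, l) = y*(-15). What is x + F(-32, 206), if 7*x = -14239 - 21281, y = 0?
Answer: -35520/7 ≈ -5074.3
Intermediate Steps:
F(J, l) = 0 (F(J, l) = 0*(-15) = 0)
x = -35520/7 (x = (-14239 - 21281)/7 = (⅐)*(-35520) = -35520/7 ≈ -5074.3)
x + F(-32, 206) = -35520/7 + 0 = -35520/7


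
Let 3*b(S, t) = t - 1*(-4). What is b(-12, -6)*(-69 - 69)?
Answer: 92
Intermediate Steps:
b(S, t) = 4/3 + t/3 (b(S, t) = (t - 1*(-4))/3 = (t + 4)/3 = (4 + t)/3 = 4/3 + t/3)
b(-12, -6)*(-69 - 69) = (4/3 + (1/3)*(-6))*(-69 - 69) = (4/3 - 2)*(-138) = -2/3*(-138) = 92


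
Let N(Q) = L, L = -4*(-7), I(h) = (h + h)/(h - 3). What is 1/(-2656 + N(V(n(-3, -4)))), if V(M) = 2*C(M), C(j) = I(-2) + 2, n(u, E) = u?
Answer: -1/2628 ≈ -0.00038052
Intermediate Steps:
I(h) = 2*h/(-3 + h) (I(h) = (2*h)/(-3 + h) = 2*h/(-3 + h))
C(j) = 14/5 (C(j) = 2*(-2)/(-3 - 2) + 2 = 2*(-2)/(-5) + 2 = 2*(-2)*(-1/5) + 2 = 4/5 + 2 = 14/5)
L = 28
V(M) = 28/5 (V(M) = 2*(14/5) = 28/5)
N(Q) = 28
1/(-2656 + N(V(n(-3, -4)))) = 1/(-2656 + 28) = 1/(-2628) = -1/2628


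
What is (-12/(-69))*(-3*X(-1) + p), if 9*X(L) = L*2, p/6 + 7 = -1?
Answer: -568/69 ≈ -8.2319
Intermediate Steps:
p = -48 (p = -42 + 6*(-1) = -42 - 6 = -48)
X(L) = 2*L/9 (X(L) = (L*2)/9 = (2*L)/9 = 2*L/9)
(-12/(-69))*(-3*X(-1) + p) = (-12/(-69))*(-2*(-1)/3 - 48) = (-1/69*(-12))*(-3*(-2/9) - 48) = 4*(⅔ - 48)/23 = (4/23)*(-142/3) = -568/69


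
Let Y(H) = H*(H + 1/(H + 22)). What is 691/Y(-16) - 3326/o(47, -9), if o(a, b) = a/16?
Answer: -40346729/35720 ≈ -1129.5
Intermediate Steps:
Y(H) = H*(H + 1/(22 + H))
o(a, b) = a/16 (o(a, b) = a*(1/16) = a/16)
691/Y(-16) - 3326/o(47, -9) = 691/((-16*(1 + (-16)**2 + 22*(-16))/(22 - 16))) - 3326/((1/16)*47) = 691/((-16*(1 + 256 - 352)/6)) - 3326/47/16 = 691/((-16*1/6*(-95))) - 3326*16/47 = 691/(760/3) - 53216/47 = 691*(3/760) - 53216/47 = 2073/760 - 53216/47 = -40346729/35720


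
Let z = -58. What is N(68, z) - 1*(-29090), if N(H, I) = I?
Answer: 29032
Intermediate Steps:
N(68, z) - 1*(-29090) = -58 - 1*(-29090) = -58 + 29090 = 29032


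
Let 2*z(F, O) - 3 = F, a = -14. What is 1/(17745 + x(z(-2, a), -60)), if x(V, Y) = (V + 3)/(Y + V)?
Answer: 17/301664 ≈ 5.6354e-5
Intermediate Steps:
z(F, O) = 3/2 + F/2
x(V, Y) = (3 + V)/(V + Y)
1/(17745 + x(z(-2, a), -60)) = 1/(17745 + (3 + (3/2 + (½)*(-2)))/((3/2 + (½)*(-2)) - 60)) = 1/(17745 + (3 + (3/2 - 1))/((3/2 - 1) - 60)) = 1/(17745 + (3 + ½)/(½ - 60)) = 1/(17745 + (7/2)/(-119/2)) = 1/(17745 - 2/119*7/2) = 1/(17745 - 1/17) = 1/(301664/17) = 17/301664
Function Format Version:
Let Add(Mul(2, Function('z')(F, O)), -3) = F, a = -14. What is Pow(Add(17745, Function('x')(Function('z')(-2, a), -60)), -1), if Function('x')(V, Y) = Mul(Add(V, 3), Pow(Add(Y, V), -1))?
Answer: Rational(17, 301664) ≈ 5.6354e-5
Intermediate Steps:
Function('z')(F, O) = Add(Rational(3, 2), Mul(Rational(1, 2), F))
Function('x')(V, Y) = Mul(Pow(Add(V, Y), -1), Add(3, V)) (Function('x')(V, Y) = Mul(Add(3, V), Pow(Add(V, Y), -1)) = Mul(Pow(Add(V, Y), -1), Add(3, V)))
Pow(Add(17745, Function('x')(Function('z')(-2, a), -60)), -1) = Pow(Add(17745, Mul(Pow(Add(Add(Rational(3, 2), Mul(Rational(1, 2), -2)), -60), -1), Add(3, Add(Rational(3, 2), Mul(Rational(1, 2), -2))))), -1) = Pow(Add(17745, Mul(Pow(Add(Add(Rational(3, 2), -1), -60), -1), Add(3, Add(Rational(3, 2), -1)))), -1) = Pow(Add(17745, Mul(Pow(Add(Rational(1, 2), -60), -1), Add(3, Rational(1, 2)))), -1) = Pow(Add(17745, Mul(Pow(Rational(-119, 2), -1), Rational(7, 2))), -1) = Pow(Add(17745, Mul(Rational(-2, 119), Rational(7, 2))), -1) = Pow(Add(17745, Rational(-1, 17)), -1) = Pow(Rational(301664, 17), -1) = Rational(17, 301664)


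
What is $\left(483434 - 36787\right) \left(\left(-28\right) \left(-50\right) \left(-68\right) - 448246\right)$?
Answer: $-242728525562$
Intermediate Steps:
$\left(483434 - 36787\right) \left(\left(-28\right) \left(-50\right) \left(-68\right) - 448246\right) = 446647 \left(1400 \left(-68\right) - 448246\right) = 446647 \left(-95200 - 448246\right) = 446647 \left(-543446\right) = -242728525562$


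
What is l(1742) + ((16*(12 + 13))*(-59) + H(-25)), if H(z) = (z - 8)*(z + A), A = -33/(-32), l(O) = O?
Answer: -674145/32 ≈ -21067.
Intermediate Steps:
A = 33/32 (A = -33*(-1/32) = 33/32 ≈ 1.0313)
H(z) = (-8 + z)*(33/32 + z) (H(z) = (z - 8)*(z + 33/32) = (-8 + z)*(33/32 + z))
l(1742) + ((16*(12 + 13))*(-59) + H(-25)) = 1742 + ((16*(12 + 13))*(-59) + (-33/4 + (-25)² - 223/32*(-25))) = 1742 + ((16*25)*(-59) + (-33/4 + 625 + 5575/32)) = 1742 + (400*(-59) + 25311/32) = 1742 + (-23600 + 25311/32) = 1742 - 729889/32 = -674145/32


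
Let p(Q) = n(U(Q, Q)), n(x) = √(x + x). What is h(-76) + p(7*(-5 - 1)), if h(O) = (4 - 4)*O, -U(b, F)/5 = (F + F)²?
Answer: 84*I*√10 ≈ 265.63*I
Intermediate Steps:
U(b, F) = -20*F² (U(b, F) = -5*(F + F)² = -5*4*F² = -20*F²)
n(x) = √2*√x (n(x) = √(2*x) = √2*√x)
p(Q) = 2*√10*√(-Q²) (p(Q) = √2*√(-20*Q²) = √2*(2*√5*√(-Q²)) = 2*√10*√(-Q²))
h(O) = 0 (h(O) = 0*O = 0)
h(-76) + p(7*(-5 - 1)) = 0 + 2*√10*√(-(7*(-5 - 1))²) = 0 + 2*√10*√(-(7*(-6))²) = 0 + 2*√10*√(-1*(-42)²) = 0 + 2*√10*√(-1*1764) = 0 + 2*√10*√(-1764) = 0 + 2*√10*(42*I) = 0 + 84*I*√10 = 84*I*√10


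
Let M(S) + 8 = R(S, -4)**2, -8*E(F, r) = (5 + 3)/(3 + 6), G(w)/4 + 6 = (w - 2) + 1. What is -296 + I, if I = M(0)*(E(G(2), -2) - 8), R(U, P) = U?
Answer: -2080/9 ≈ -231.11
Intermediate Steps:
G(w) = -28 + 4*w (G(w) = -24 + 4*((w - 2) + 1) = -24 + 4*((-2 + w) + 1) = -24 + 4*(-1 + w) = -24 + (-4 + 4*w) = -28 + 4*w)
E(F, r) = -1/9 (E(F, r) = -(5 + 3)/(8*(3 + 6)) = -1/9)
M(S) = -8 + S**2
I = 584/9 (I = (-8 + 0**2)*(-1/9 - 8) = (-8 + 0)*(-73/9) = -8*(-73/9) = 584/9 ≈ 64.889)
-296 + I = -296 + 584/9 = -2080/9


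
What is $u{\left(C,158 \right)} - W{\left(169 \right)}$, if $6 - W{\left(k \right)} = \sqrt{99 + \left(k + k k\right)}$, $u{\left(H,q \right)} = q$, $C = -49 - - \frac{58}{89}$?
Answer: $152 + \sqrt{28829} \approx 321.79$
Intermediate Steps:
$C = - \frac{4303}{89}$ ($C = -49 - \left(-58\right) \frac{1}{89} = -49 - - \frac{58}{89} = -49 + \frac{58}{89} = - \frac{4303}{89} \approx -48.348$)
$W{\left(k \right)} = 6 - \sqrt{99 + k + k^{2}}$ ($W{\left(k \right)} = 6 - \sqrt{99 + \left(k + k k\right)} = 6 - \sqrt{99 + \left(k + k^{2}\right)} = 6 - \sqrt{99 + k + k^{2}}$)
$u{\left(C,158 \right)} - W{\left(169 \right)} = 158 - \left(6 - \sqrt{99 + 169 + 169^{2}}\right) = 158 - \left(6 - \sqrt{99 + 169 + 28561}\right) = 158 - \left(6 - \sqrt{28829}\right) = 152 + \sqrt{28829}$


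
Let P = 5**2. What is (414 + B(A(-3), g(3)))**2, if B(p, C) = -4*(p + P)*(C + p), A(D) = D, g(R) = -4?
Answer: 1060900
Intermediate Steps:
P = 25
B(p, C) = -4*(25 + p)*(C + p) (B(p, C) = -4*(p + 25)*(C + p) = -4*(25 + p)*(C + p))
(414 + B(A(-3), g(3)))**2 = (414 + (-100*(-4) - 100*(-3) - 4*(-3)**2 - 4*(-4)*(-3)))**2 = (414 + (400 + 300 - 4*9 - 48))**2 = (414 + (400 + 300 - 36 - 48))**2 = (414 + 616)**2 = 1030**2 = 1060900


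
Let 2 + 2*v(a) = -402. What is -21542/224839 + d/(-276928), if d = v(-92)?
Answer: -2960082749/31132107296 ≈ -0.095081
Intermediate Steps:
v(a) = -202 (v(a) = -1 + (1/2)*(-402) = -1 - 201 = -202)
d = -202
-21542/224839 + d/(-276928) = -21542/224839 - 202/(-276928) = -21542*1/224839 - 202*(-1/276928) = -21542/224839 + 101/138464 = -2960082749/31132107296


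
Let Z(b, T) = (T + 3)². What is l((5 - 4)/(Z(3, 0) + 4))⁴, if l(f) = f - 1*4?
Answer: 6765201/28561 ≈ 236.87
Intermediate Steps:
Z(b, T) = (3 + T)²
l(f) = -4 + f (l(f) = f - 4 = -4 + f)
l((5 - 4)/(Z(3, 0) + 4))⁴ = (-4 + (5 - 4)/((3 + 0)² + 4))⁴ = (-4 + 1/(3² + 4))⁴ = (-4 + 1/(9 + 4))⁴ = (-4 + 1/13)⁴ = (-51/13)⁴ = 6765201/28561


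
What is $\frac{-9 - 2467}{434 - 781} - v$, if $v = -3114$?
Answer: $\frac{1083034}{347} \approx 3121.1$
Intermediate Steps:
$\frac{-9 - 2467}{434 - 781} - v = \frac{-9 - 2467}{434 - 781} - -3114 = - \frac{2476}{-347} + 3114 = \left(-2476\right) \left(- \frac{1}{347}\right) + 3114 = \frac{2476}{347} + 3114 = \frac{1083034}{347}$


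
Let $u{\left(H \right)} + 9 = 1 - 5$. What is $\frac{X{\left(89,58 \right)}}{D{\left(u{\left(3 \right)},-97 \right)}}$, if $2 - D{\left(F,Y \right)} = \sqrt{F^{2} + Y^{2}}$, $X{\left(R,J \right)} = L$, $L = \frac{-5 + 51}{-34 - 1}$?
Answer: $\frac{46}{167545} + \frac{23 \sqrt{9578}}{167545} \approx 0.013709$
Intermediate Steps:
$L = - \frac{46}{35}$ ($L = \frac{46}{-35} = 46 \left(- \frac{1}{35}\right) = - \frac{46}{35} \approx -1.3143$)
$u{\left(H \right)} = -13$ ($u{\left(H \right)} = -9 + \left(1 - 5\right) = -9 - 4 = -13$)
$X{\left(R,J \right)} = - \frac{46}{35}$
$D{\left(F,Y \right)} = 2 - \sqrt{F^{2} + Y^{2}}$
$\frac{X{\left(89,58 \right)}}{D{\left(u{\left(3 \right)},-97 \right)}} = - \frac{46}{35 \left(2 - \sqrt{\left(-13\right)^{2} + \left(-97\right)^{2}}\right)} = - \frac{46}{35 \left(2 - \sqrt{169 + 9409}\right)} = - \frac{46}{35 \left(2 - \sqrt{9578}\right)}$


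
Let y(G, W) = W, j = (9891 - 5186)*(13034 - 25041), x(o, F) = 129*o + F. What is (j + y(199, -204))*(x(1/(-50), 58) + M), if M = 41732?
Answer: -118035126325569/50 ≈ -2.3607e+12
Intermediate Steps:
x(o, F) = F + 129*o
j = -56492935 (j = 4705*(-12007) = -56492935)
(j + y(199, -204))*(x(1/(-50), 58) + M) = (-56492935 - 204)*((58 + 129/(-50)) + 41732) = -56493139*((58 + 129*(-1/50)) + 41732) = -56493139*((58 - 129/50) + 41732) = -56493139*(2771/50 + 41732) = -56493139*2089371/50 = -118035126325569/50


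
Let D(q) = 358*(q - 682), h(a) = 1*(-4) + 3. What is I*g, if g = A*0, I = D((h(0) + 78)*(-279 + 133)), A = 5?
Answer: 0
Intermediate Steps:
h(a) = -1 (h(a) = -4 + 3 = -1)
D(q) = -244156 + 358*q (D(q) = 358*(-682 + q) = -244156 + 358*q)
I = -4268792 (I = -244156 + 358*((-1 + 78)*(-279 + 133)) = -244156 + 358*(77*(-146)) = -244156 + 358*(-11242) = -244156 - 4024636 = -4268792)
g = 0 (g = 5*0 = 0)
I*g = -4268792*0 = 0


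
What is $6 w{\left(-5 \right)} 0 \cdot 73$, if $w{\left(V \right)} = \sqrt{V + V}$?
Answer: $0$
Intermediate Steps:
$w{\left(V \right)} = \sqrt{2} \sqrt{V}$ ($w{\left(V \right)} = \sqrt{2 V} = \sqrt{2} \sqrt{V}$)
$6 w{\left(-5 \right)} 0 \cdot 73 = 6 \sqrt{2} \sqrt{-5} \cdot 0 \cdot 73 = 6 \sqrt{2} i \sqrt{5} \cdot 0 \cdot 73 = 6 i \sqrt{10} \cdot 0 \cdot 73 = 0 \cdot 73 = 0$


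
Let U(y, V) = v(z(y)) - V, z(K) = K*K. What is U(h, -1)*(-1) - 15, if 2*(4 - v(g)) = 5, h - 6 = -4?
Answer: -35/2 ≈ -17.500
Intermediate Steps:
h = 2 (h = 6 - 4 = 2)
z(K) = K²
v(g) = 3/2 (v(g) = 4 - ½*5 = 4 - 5/2 = 3/2)
U(y, V) = 3/2 - V
U(h, -1)*(-1) - 15 = (3/2 - 1*(-1))*(-1) - 15 = (3/2 + 1)*(-1) - 15 = (5/2)*(-1) - 15 = -5/2 - 15 = -35/2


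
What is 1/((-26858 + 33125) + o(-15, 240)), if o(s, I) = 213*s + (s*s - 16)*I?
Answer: 1/53232 ≈ 1.8786e-5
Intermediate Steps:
o(s, I) = 213*s + I*(-16 + s²) (o(s, I) = 213*s + (s² - 16)*I = 213*s + (-16 + s²)*I = 213*s + I*(-16 + s²))
1/((-26858 + 33125) + o(-15, 240)) = 1/((-26858 + 33125) + (-16*240 + 213*(-15) + 240*(-15)²)) = 1/(6267 + (-3840 - 3195 + 240*225)) = 1/(6267 + (-3840 - 3195 + 54000)) = 1/(6267 + 46965) = 1/53232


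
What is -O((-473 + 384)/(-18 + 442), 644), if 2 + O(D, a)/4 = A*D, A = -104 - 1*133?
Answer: -20245/106 ≈ -190.99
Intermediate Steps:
A = -237 (A = -104 - 133 = -237)
O(D, a) = -8 - 948*D (O(D, a) = -8 + 4*(-237*D) = -8 - 948*D)
-O((-473 + 384)/(-18 + 442), 644) = -(-8 - 948*(-473 + 384)/(-18 + 442)) = -(-8 - (-84372)/424) = -(-8 - 948*(-89/424)) = -(-8 + 21093/106) = -1*20245/106 = -20245/106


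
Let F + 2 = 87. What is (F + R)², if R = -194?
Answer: 11881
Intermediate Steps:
F = 85 (F = -2 + 87 = 85)
(F + R)² = (85 - 194)² = (-109)² = 11881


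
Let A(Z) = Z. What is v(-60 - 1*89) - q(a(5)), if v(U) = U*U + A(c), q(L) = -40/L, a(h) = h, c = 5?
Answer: 22214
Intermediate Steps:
v(U) = 5 + U² (v(U) = U*U + 5 = U² + 5 = 5 + U²)
v(-60 - 1*89) - q(a(5)) = (5 + (-60 - 1*89)²) - (-40)/5 = (5 + (-60 - 89)²) - (-40)/5 = (5 + (-149)²) - 1*(-8) = (5 + 22201) + 8 = 22206 + 8 = 22214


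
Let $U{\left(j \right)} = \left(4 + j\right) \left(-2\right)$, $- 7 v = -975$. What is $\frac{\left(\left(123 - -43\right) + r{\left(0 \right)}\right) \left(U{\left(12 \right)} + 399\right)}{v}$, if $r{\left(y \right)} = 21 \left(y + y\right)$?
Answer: $\frac{426454}{975} \approx 437.39$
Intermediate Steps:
$v = \frac{975}{7}$ ($v = \left(- \frac{1}{7}\right) \left(-975\right) = \frac{975}{7} \approx 139.29$)
$r{\left(y \right)} = 42 y$ ($r{\left(y \right)} = 21 \cdot 2 y = 42 y$)
$U{\left(j \right)} = -8 - 2 j$
$\frac{\left(\left(123 - -43\right) + r{\left(0 \right)}\right) \left(U{\left(12 \right)} + 399\right)}{v} = \frac{\left(\left(123 - -43\right) + 42 \cdot 0\right) \left(\left(-8 - 24\right) + 399\right)}{\frac{975}{7}} = \left(\left(123 + 43\right) + 0\right) \left(\left(-8 - 24\right) + 399\right) \frac{7}{975} = \left(166 + 0\right) \left(-32 + 399\right) \frac{7}{975} = 166 \cdot 367 \cdot \frac{7}{975} = 60922 \cdot \frac{7}{975} = \frac{426454}{975}$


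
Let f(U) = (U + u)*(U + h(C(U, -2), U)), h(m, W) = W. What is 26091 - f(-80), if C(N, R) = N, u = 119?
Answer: 32331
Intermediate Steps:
f(U) = 2*U*(119 + U) (f(U) = (U + 119)*(U + U) = (119 + U)*(2*U) = 2*U*(119 + U))
26091 - f(-80) = 26091 - 2*(-80)*(119 - 80) = 26091 - 2*(-80)*39 = 26091 - 1*(-6240) = 26091 + 6240 = 32331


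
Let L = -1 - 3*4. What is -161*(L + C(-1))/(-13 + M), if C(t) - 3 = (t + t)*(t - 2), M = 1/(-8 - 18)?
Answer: -16744/339 ≈ -49.392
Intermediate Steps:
M = -1/26 (M = 1/(-26) = -1/26 ≈ -0.038462)
L = -13 (L = -1 - 12 = -13)
C(t) = 3 + 2*t*(-2 + t) (C(t) = 3 + (t + t)*(t - 2) = 3 + (2*t)*(-2 + t) = 3 + 2*t*(-2 + t))
-161*(L + C(-1))/(-13 + M) = -161*(-13 + (3 - 4*(-1) + 2*(-1)²))/(-13 - 1/26) = -161*(-13 + (3 + 4 + 2*1))/(-339/26) = -161*(-13 + (3 + 4 + 2))*(-26)/339 = -161*(-13 + 9)*(-26)/339 = -(-644)*(-26)/339 = -161*104/339 = -16744/339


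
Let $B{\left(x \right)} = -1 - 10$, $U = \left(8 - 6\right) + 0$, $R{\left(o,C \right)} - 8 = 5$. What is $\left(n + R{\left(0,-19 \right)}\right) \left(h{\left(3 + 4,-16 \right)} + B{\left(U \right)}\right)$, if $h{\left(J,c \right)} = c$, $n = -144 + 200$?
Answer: $-1863$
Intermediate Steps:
$R{\left(o,C \right)} = 13$ ($R{\left(o,C \right)} = 8 + 5 = 13$)
$U = 2$ ($U = 2 + 0 = 2$)
$n = 56$
$B{\left(x \right)} = -11$ ($B{\left(x \right)} = -1 - 10 = -11$)
$\left(n + R{\left(0,-19 \right)}\right) \left(h{\left(3 + 4,-16 \right)} + B{\left(U \right)}\right) = \left(56 + 13\right) \left(-16 - 11\right) = 69 \left(-27\right) = -1863$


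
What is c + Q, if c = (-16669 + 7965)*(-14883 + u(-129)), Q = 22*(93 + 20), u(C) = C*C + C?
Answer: -14176330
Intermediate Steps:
u(C) = C + C² (u(C) = C² + C = C + C²)
Q = 2486 (Q = 22*113 = 2486)
c = -14178816 (c = (-16669 + 7965)*(-14883 - 129*(1 - 129)) = -8704*(-14883 - 129*(-128)) = -8704*(-14883 + 16512) = -8704*1629 = -14178816)
c + Q = -14178816 + 2486 = -14176330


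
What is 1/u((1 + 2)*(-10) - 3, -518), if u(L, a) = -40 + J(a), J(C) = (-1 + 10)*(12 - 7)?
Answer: ⅕ ≈ 0.20000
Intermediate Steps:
J(C) = 45 (J(C) = 9*5 = 45)
u(L, a) = 5 (u(L, a) = -40 + 45 = 5)
1/u((1 + 2)*(-10) - 3, -518) = 1/5 = ⅕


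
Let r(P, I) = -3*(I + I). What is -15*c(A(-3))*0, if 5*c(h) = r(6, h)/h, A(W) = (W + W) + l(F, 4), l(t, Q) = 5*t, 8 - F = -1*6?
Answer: 0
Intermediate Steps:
F = 14 (F = 8 - (-1)*6 = 8 - 1*(-6) = 8 + 6 = 14)
r(P, I) = -6*I
A(W) = 70 + 2*W (A(W) = (W + W) + 5*14 = 2*W + 70 = 70 + 2*W)
c(h) = -6/5 (c(h) = ((-6*h)/h)/5 = (1/5)*(-6) = -6/5)
-15*c(A(-3))*0 = -15*(-6/5)*0 = 18*0 = 0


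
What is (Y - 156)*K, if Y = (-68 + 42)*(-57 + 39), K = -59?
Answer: -18408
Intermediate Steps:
Y = 468 (Y = -26*(-18) = 468)
(Y - 156)*K = (468 - 156)*(-59) = 312*(-59) = -18408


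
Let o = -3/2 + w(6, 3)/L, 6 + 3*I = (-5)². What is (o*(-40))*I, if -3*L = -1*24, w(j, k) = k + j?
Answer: 95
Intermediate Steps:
I = 19/3 (I = -2 + (⅓)*(-5)² = -2 + (⅓)*25 = -2 + 25/3 = 19/3 ≈ 6.3333)
w(j, k) = j + k
L = 8 (L = -(-1)*24/3 = -⅓*(-24) = 8)
o = -3/8 (o = -3/2 + (6 + 3)/8 = -3*½ + 9*(⅛) = -3/2 + 9/8 = -3/8 ≈ -0.37500)
(o*(-40))*I = -3/8*(-40)*(19/3) = 15*(19/3) = 95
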